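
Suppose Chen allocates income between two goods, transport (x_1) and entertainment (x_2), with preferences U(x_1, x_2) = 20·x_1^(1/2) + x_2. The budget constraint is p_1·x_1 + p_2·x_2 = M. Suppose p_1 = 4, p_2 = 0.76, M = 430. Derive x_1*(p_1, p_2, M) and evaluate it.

MU_x_1 = 10/√x_1, MU_x_2 = 1. Tangency: 10/√x_1 = p_1/p_2.
Thus x_1* = (10·p_2/p_1)² — independent of M — with the rest of income spent on x_2.
Plugging in: x_1* = (10·0.76/4)² = 3.61.

x_1* = 3.61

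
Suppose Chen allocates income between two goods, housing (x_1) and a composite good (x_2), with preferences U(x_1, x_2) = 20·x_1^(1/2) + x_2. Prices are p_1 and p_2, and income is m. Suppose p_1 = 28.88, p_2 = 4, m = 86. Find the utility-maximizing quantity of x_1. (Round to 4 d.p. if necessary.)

x_1* = 1.9183

Utility is quasi-linear in x_2; the FOC for x_1 is 10/√x_1 = p_1/p_2.
Solve: √x_1 = 10·p_2/p_1, so x_1*(p_1,p_2) = (10·p_2/p_1)², and x_2* = (m − p_1·x_1*)/p_2.
Plugging in: x_1* = (10·4/28.88)² = 1.9183.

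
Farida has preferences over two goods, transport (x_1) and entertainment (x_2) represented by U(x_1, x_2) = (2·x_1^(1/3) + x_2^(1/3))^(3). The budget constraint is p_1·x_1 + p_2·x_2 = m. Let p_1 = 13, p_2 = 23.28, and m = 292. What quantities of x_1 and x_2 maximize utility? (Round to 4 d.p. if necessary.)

Substitute x_2 = (x_2/x_1)·x_1 into the budget: x_1* = m/(p_1 + p_2·(x_2/x_1)).
Numerically x_2/x_1 = 0.147535, so x_1* = 292/(13 + 23.28·0.147535) = 17.7674 and x_2* = 0.147535·17.7674 = 2.6213.

x_1* = 17.7674, x_2* = 2.6213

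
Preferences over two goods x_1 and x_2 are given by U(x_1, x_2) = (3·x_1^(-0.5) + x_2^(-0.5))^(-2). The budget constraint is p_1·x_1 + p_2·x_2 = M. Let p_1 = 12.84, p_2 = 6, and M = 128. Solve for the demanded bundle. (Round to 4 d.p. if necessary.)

From the CES first-order condition, 3·(x_2/x_1)^(1.5) = p_1/p_2.
Hence x_2/x_1 = ((1/3)·p_1/p_2)^(1/(1.5)), i.e. raised to the 2/3 power.
With the ratio pinned down, the budget gives x_1* = M/(p_1 + p_2·(x_2/x_1)) and x_2* = (x_2/x_1)·x_1*.
Numerically x_2/x_1 = 0.798353, so x_1* = 128/(12.84 + 6·0.798353) = 7.2603 and x_2* = 0.798353·7.2603 = 5.7963.

x_1* = 7.2603, x_2* = 5.7963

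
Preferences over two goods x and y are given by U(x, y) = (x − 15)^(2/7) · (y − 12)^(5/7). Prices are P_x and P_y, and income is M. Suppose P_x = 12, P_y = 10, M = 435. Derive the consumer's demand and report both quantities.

x* = 18.2143, y* = 21.6429

Let x' = x−15, y' = y−12. MRS = (2/5)·y'/x' = P_x/P_y.
After buying the subsistence bundle (15, 12), a share 2/7 of the remaining income goes to x: x* = 15 + 2/7·(M − 15P_x − 12P_y)/P_x.
Discretionary income = 435 − 15·12 − 12·10 = 135; x* = 15 + 2/7·135/12 = 18.2143; y* = 12 + 5/7·135/10 = 21.6429.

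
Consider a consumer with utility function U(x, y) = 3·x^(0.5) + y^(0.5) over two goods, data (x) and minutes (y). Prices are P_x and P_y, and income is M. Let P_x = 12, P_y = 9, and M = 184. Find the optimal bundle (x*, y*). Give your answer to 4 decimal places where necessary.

MU_x ∝ 3·x^(-0.5), MU_y ∝ y^(-0.5), so MRS = 3·(y/x)^(0.5) = P_x/P_y.
Hence y/x = ((1/3)·P_x/P_y)^(1/(0.5)), i.e. raised to the 2 power.
Substitute y = (y/x)·x into the budget: x* = M/(P_x + P_y·(y/x)).
Numerically y/x = 0.197531, so x* = 184/(12 + 9·0.197531) = 13.3548 and y* = 0.197531·13.3548 = 2.638.

x* = 13.3548, y* = 2.638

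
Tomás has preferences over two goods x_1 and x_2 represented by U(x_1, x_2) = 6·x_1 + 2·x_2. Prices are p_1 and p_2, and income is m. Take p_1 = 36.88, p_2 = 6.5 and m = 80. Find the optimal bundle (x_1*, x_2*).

Linear utility — the consumer picks whichever good has higher MU/price: 6/36.88 = 0.1627 vs 2/6.5 = 0.3077.
x_2 gives more utility per dollar, so spend all income on x_2: x_2* = m/p_2, x_1* = 0.
Numerically: x_1* = 0, x_2* = 12.3077.

x_1* = 0, x_2* = 12.3077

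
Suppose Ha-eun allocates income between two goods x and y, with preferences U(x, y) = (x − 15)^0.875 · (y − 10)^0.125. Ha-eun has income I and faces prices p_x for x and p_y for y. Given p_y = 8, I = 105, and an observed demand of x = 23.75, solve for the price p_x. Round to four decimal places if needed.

Let x' = x−15, y' = y−10. MRS = 7·y'/x' = p_x/p_y.
After buying the subsistence bundle (15, 10), a share 0.875 of the remaining income goes to x: x* = 15 + 0.875·(I − 15p_x − 10p_y)/p_x.
Set x* = 23.75 in the demand function and solve for p_x: p_x = 1.

p_x = 1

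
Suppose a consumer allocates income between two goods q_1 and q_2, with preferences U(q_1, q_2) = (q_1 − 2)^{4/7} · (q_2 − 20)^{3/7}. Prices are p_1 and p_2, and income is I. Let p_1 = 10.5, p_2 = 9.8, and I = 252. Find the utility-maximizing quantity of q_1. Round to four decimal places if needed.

Let q_1' = q_1−2, q_2' = q_2−20. MRS = (4/3)·q_2'/q_1' = p_1/p_2.
After buying the subsistence bundle (2, 20), a share 4/7 of the remaining income goes to q_1: q_1* = 2 + 4/7·(I − 2p_1 − 20p_2)/p_1.
Discretionary income = 252 − 2·10.5 − 20·9.8 = 35; q_1* = 2 + 4/7·35/10.5 = 3.9048.

q_1* = 3.9048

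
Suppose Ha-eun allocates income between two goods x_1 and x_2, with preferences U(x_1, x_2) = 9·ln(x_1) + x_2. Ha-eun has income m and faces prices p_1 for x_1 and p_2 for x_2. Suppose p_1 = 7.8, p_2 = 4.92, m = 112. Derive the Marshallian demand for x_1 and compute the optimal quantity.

x_1* = 5.6769

At the given prices: x_1* = 9·4.92/7.8 = 5.6769.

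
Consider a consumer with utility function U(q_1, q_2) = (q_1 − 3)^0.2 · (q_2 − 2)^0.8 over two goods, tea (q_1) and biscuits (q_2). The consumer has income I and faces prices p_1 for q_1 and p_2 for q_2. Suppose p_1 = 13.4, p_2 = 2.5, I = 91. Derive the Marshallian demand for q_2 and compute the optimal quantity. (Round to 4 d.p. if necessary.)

MRS = (1/4)·(q_2−2)/(q_1−3). Tangency with p_1/p_2 gives q_2−2 = 4·(p_1/p_2)·(q_1−3).
After buying the subsistence bundle (3, 2), a share 0.2 of the remaining income goes to q_1: q_1* = 3 + 0.2·(I − 3p_1 − 2p_2)/p_1.
Discretionary income = 91 − 3·13.4 − 2·2.5 = 45.8; q_2* = 2 + 0.8·45.8/2.5 = 16.656.

q_2* = 16.656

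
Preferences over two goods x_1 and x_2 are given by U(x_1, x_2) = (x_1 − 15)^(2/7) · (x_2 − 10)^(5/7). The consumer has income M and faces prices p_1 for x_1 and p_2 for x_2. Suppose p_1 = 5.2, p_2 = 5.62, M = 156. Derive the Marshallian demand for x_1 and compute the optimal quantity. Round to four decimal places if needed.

x_1* = 16.1978

This is Cobb-Douglas in (x_1−15, x_2−10): tangency gives 2/7·p_2·(x_2−10) = 5/7·p_1·(x_1−15).
After buying the subsistence bundle (15, 10), a share 2/7 of the remaining income goes to x_1: x_1* = 15 + 2/7·(M − 15p_1 − 10p_2)/p_1.
Discretionary income = 156 − 15·5.2 − 10·5.62 = 21.8; x_1* = 15 + 2/7·21.8/5.2 = 16.1978.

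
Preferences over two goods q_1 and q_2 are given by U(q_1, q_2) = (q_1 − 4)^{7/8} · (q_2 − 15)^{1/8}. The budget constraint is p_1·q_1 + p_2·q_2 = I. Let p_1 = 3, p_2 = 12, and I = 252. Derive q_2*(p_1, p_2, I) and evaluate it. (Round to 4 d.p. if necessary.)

q_2* = 15.625

Discretionary income = 252 − 4·3 − 15·12 = 60; q_2* = 15 + 0.125·60/12 = 15.625.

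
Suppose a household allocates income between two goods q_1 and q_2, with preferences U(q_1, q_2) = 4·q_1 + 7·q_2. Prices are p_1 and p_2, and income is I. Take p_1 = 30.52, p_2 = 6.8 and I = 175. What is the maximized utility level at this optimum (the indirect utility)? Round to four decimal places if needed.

V = 180.1471

Linear utility — the consumer picks whichever good has higher MU/price: 4/30.52 = 0.1311 vs 7/6.8 = 1.0294.
q_2 gives more utility per dollar, so spend all income on q_2: q_2* = I/p_2, q_1* = 0.
Numerically: q_1* = 0, q_2* = 25.7353.
Utility at the optimum: U(0, 25.7353) = 180.1471.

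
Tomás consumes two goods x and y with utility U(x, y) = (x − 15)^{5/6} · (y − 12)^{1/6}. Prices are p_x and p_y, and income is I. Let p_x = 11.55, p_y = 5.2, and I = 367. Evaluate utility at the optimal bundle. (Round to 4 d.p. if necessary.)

This is Cobb-Douglas in (x−15, y−12): tangency gives 5/6·p_y·(y−12) = 1/6·p_x·(x−15).
After buying the subsistence bundle (15, 12), a share 5/6 of the remaining income goes to x: x* = 15 + 5/6·(I − 15p_x − 12p_y)/p_x.
Discretionary income = 367 − 15·11.55 − 12·5.2 = 131.35; x* = 15 + 5/6·131.35/11.55 = 24.4769; y* = 12 + 1/6·131.35/5.2 = 16.2099.
Utility at the optimum: U(24.4769, 16.2099) = 8.2782.

V = 8.2782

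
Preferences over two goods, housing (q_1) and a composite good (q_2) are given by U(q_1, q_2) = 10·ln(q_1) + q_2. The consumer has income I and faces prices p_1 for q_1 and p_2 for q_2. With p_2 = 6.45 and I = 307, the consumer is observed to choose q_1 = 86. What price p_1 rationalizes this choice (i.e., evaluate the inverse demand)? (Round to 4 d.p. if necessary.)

Set MRS = p_1/p_2: (10/q_1)/1 = p_1/p_2.
So q_1*(p_1,p_2) = 10·p_2/p_1, independent of income; and q_2* = (I − 10·p_2)/p_2.
Set q_1* = 86 in the demand function and solve for p_1: p_1 = 0.75.

p_1 = 0.75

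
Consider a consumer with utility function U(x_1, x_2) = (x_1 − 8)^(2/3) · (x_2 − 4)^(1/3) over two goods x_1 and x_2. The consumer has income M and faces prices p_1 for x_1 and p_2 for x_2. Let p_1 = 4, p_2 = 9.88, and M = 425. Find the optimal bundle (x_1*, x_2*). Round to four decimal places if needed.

Let x_1' = x_1−8, x_2' = x_2−4. MRS = 2·x_2'/x_1' = p_1/p_2.
Substituting into the budget: x_1* = 8 + 2/3·(M − 8·p_1 − 4·p_2)/p_1, and x_2* = 4 + 1/3·(…)/p_2.
Discretionary income = 425 − 8·4 − 4·9.88 = 353.48; x_1* = 8 + 2/3·353.48/4 = 66.9133; x_2* = 4 + 1/3·353.48/9.88 = 15.9258.

x_1* = 66.9133, x_2* = 15.9258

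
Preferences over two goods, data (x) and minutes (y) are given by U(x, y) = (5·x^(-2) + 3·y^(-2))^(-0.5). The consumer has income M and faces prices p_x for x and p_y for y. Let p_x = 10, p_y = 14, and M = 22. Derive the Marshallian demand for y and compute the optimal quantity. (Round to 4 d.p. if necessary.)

y* = 0.8069

MRS = MU_x/MU_y = (5/3)·(y/x)^(3). Set equal to p_x/p_y.
Hence y/x = ((3/5)·p_x/p_y)^(1/(3)), i.e. raised to the 1/3 power.
With the ratio pinned down, the budget gives x* = M/(p_x + p_y·(y/x)) and y* = (y/x)·x*.
Numerically y/x = 0.753947, so x* = 22/(10 + 14·0.753947) = 1.0703 and y* = 0.753947·1.0703 = 0.8069.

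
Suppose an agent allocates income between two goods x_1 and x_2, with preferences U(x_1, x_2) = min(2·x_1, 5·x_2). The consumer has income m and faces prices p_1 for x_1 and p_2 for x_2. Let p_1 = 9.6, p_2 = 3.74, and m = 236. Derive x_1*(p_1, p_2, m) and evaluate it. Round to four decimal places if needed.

x_1* = 21.2689

Demand: x_1*(p_1,p_2,m) = 5·m/(5·p_1 + 2·p_2), x_2* = 2·m/(5·p_1 + 2·p_2).
Here 5·9.6 + 2·3.74 = 55.48, giving x_1* = 21.2689.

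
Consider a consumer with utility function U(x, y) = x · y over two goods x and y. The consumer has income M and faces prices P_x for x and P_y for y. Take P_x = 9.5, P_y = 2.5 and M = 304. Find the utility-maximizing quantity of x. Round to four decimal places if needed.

MU_x/MU_y = (y)/(x); tangency sets this equal to P_x/P_y.
So P_y·y = P_x·x; combined with the budget, a share 0.5 of income goes to x.
Demand: x*(P_x,P_y,M) = 0.5·M/P_x and y* = 0.5·M/P_y.
At P_x=9.5, P_y=2.5, M=304: x* = 0.5·304/9.5 = 16.

x* = 16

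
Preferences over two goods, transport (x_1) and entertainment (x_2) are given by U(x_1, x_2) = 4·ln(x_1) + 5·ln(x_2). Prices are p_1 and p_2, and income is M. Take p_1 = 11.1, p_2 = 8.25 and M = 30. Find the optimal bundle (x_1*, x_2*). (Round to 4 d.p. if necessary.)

x_1* = 1.2012, x_2* = 2.0202

Demand: x_1*(p_1,p_2,M) = 4/9·M/p_1 and x_2* = 5/9·M/p_2.
At p_1=11.1, p_2=8.25, M=30: x_1* = 4/9·30/11.1 = 1.2012, x_2* = 2.0202.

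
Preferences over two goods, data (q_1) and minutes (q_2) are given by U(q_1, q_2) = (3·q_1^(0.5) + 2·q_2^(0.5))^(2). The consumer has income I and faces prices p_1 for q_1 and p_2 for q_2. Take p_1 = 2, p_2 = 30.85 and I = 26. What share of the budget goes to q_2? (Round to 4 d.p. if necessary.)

MRS = MU_q_1/MU_q_2 = (3/2)·(q_2/q_1)^(0.5). Set equal to p_1/p_2.
Hence q_2/q_1 = ((2/3)·p_1/p_2)^(1/(0.5)), i.e. raised to the 2 power.
Substitute q_2 = (q_2/q_1)·q_1 into the budget: q_1* = I/(p_1 + p_2·(q_2/q_1)).
Numerically q_2/q_1 = 0.001868, so q_1* = 26/(2 + 30.85·0.001868) = 12.6359 and q_2* = 0.001868·12.6359 = 0.0236.
Expenditure on q_2: 30.85·0.0236 = 0.7282; share = 0.028.

share on q_2 = 0.028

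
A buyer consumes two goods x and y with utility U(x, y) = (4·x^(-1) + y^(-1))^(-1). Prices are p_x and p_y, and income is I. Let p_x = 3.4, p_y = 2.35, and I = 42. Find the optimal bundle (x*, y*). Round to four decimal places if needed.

x* = 8.7258, y* = 5.2478

Numerically y/x = 0.601417, so x* = 42/(3.4 + 2.35·0.601417) = 8.7258 and y* = 0.601417·8.7258 = 5.2478.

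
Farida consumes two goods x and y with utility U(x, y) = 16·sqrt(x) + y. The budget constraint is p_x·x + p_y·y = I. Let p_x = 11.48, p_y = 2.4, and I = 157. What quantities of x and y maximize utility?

x* = 2.7972, y* = 52.0369

Utility is quasi-linear in y; the FOC for x is 8/√x = p_x/p_y.
Thus x* = (8·p_y/p_x)² — independent of I — with the rest of income spent on y.
Plugging in: x* = (8·2.4/11.48)² = 2.7972, y* = 52.0369.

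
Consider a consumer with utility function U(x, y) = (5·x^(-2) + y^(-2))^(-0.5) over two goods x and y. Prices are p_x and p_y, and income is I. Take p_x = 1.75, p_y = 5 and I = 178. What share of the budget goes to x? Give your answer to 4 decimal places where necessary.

From the CES first-order condition, 5·(y/x)^(3) = p_x/p_y.
Hence y/x = ((1/5)·p_x/p_y)^(1/(3)), i.e. raised to the 1/3 power.
With the ratio pinned down, the budget gives x* = I/(p_x + p_y·(y/x)) and y* = (y/x)·x*.
Numerically y/x = 0.412129, so x* = 178/(1.75 + 5·0.412129) = 46.7113 and y* = 0.412129·46.7113 = 19.2511.
Expenditure on x: 1.75·46.7113 = 81.7447; share = 0.4592.

share on x = 0.4592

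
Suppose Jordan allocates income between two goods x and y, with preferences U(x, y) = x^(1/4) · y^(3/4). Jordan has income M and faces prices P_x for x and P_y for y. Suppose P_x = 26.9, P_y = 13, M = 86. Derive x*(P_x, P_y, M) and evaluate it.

x* = 0.7993

The MRS is (1/3)·y/x. Set MRS = P_x/P_y.
So 0.25·P_y·y = 0.75·P_x·x; combined with the budget, a share 0.25 of income goes to x.
Demand: x*(P_x,P_y,M) = 0.25·M/P_x and y* = 0.75·M/P_y.
At P_x=26.9, P_y=13, M=86: x* = 0.25·86/26.9 = 0.7993.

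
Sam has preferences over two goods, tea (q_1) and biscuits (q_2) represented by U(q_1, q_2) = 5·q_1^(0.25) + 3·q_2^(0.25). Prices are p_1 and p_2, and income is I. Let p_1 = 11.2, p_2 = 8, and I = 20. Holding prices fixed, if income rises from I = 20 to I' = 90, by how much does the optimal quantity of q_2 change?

MRS = MU_q_1/MU_q_2 = (5/3)·(q_2/q_1)^(0.75). Set equal to p_1/p_2.
Solve for the ratio: q_2/q_1 = [(3/5)·p_1/p_2]^(4/3).
With the ratio pinned down, the budget gives q_1* = I/(p_1 + p_2·(q_2/q_1)) and q_2* = (q_2/q_1)·q_1*.
Numerically q_2/q_1 = 0.792573, so q_1* = 20/(11.2 + 8·0.792573) = 1.1402 and q_2* = 0.792573·1.1402 = 0.9037.
At I' = 90: q_2* = 4.0667. Change: 4.0667 − 0.9037 = 3.163.

Δq_2* = 3.163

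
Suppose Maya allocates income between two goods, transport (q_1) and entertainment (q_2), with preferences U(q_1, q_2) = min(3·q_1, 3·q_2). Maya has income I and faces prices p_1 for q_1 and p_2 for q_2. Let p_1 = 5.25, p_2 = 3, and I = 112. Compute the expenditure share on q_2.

share on q_2 = 0.3636

Leontief preferences: the optimum is at the kink where q_1/3 = q_2/3, i.e. q_2 = q_1.
Budget: p_1·q_1 + p_2·q_1 = I, so (3·p_1 + 3·p_2)·q_1 = 3·I.
Demand: q_1*(p_1,p_2,I) = 3·I/(3·p_1 + 3·p_2), q_2* = 3·I/(3·p_1 + 3·p_2).
Here 3·5.25 + 3·3 = 24.75, giving q_1* = 13.5758 and q_2* = 13.5758.
Expenditure on q_2: 3·13.5758 = 40.7273; share = 0.3636.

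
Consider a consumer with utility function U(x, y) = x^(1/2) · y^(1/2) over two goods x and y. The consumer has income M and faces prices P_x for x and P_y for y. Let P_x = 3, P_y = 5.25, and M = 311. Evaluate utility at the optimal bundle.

MU_x/MU_y = (0.5·y)/(0.5·x); tangency sets this equal to P_x/P_y.
So 0.5·P_y·y = 0.5·P_x·x; combined with the budget, a share 0.5 of income goes to x.
Demand: x*(P_x,P_y,M) = 0.5·M/P_x and y* = 0.5·M/P_y.
At P_x=3, P_y=5.25, M=311: x* = 0.5·311/3 = 51.8333, y* = 29.619.
Utility at the optimum: U(51.8333, 29.619) = 39.1823.

V = 39.1823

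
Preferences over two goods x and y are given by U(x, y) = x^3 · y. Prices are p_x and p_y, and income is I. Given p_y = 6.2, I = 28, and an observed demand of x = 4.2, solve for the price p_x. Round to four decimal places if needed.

The MRS is 3·y/x. Set MRS = p_x/p_y.
Rearranging, p_y·y = (1/3)·p_x·x. Substituting into the budget gives p_x·x·(1 + (1/3)) = I.
Demand: x*(p_x,p_y,I) = 0.75·I/p_x and y* = 0.25·I/p_y.
Set x* = 4.2 in the demand function and solve for p_x: p_x = 5.

p_x = 5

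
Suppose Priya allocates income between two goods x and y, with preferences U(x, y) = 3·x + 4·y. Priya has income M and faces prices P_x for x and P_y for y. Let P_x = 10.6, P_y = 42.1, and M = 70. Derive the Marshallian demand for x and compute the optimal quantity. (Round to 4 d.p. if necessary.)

x* = 6.6038

Linear utility — the consumer picks whichever good has higher MU/price: 3/10.6 = 0.283 vs 4/42.1 = 0.095.
x gives more utility per dollar, so spend all income on x: x* = M/P_x, y* = 0.
Numerically: x* = 6.6038, y* = 0.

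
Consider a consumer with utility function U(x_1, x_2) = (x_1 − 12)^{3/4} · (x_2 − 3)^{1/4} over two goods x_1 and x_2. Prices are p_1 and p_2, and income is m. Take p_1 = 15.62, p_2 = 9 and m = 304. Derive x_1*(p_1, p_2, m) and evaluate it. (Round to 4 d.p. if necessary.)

x_1* = 16.3003

MRS = 3·(x_2−3)/(x_1−12). Tangency with p_1/p_2 gives x_2−3 = (1/3)·(p_1/p_2)·(x_1−12).
Substituting into the budget: x_1* = 12 + 0.75·(m − 12·p_1 − 3·p_2)/p_1, and x_2* = 3 + 0.25·(…)/p_2.
Discretionary income = 304 − 12·15.62 − 3·9 = 89.56; x_1* = 12 + 0.75·89.56/15.62 = 16.3003.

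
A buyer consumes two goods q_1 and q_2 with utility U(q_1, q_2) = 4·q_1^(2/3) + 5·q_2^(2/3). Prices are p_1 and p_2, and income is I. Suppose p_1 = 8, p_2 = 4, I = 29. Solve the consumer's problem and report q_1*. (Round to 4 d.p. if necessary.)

From the CES first-order condition, (4/5)·(q_2/q_1)^(1/3) = p_1/p_2.
Solve for the ratio: q_2/q_1 = [(5/4)·p_1/p_2]^(3).
Substitute q_2 = (q_2/q_1)·q_1 into the budget: q_1* = I/(p_1 + p_2·(q_2/q_1)).
Numerically q_2/q_1 = 15.625, so q_1* = 29/(8 + 4·15.625) = 0.4113.

q_1* = 0.4113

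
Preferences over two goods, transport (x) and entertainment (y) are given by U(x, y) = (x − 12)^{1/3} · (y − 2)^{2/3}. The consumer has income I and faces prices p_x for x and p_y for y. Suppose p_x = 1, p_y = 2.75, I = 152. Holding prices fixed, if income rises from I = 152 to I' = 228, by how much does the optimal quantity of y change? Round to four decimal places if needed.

Δy* = 18.4242

Discretionary income = 152 − 12·1 − 2·2.75 = 134.5; y* = 2 + 2/3·134.5/2.75 = 34.6061.
At I' = 228: y* = 53.0303. Change: 53.0303 − 34.6061 = 18.4242.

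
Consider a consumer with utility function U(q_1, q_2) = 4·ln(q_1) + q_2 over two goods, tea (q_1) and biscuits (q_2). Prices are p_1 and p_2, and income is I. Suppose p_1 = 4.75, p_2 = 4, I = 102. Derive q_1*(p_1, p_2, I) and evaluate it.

q_1* = 3.3684

MU_q_1 = 4/q_1, MU_q_2 = 1. Tangency: 4/q_1 = p_1/p_2.
So q_1*(p_1,p_2) = 4·p_2/p_1, independent of income; and q_2* = (I − 4·p_2)/p_2.
At the given prices: q_1* = 4·4/4.75 = 3.3684.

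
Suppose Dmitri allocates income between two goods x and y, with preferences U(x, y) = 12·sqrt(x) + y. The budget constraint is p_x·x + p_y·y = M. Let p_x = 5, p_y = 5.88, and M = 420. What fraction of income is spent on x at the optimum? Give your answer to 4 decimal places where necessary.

share on x = 0.5927

MU_x = 6/√x, MU_y = 1. Tangency: 6/√x = p_x/p_y.
Thus x* = (6·p_y/p_x)² — independent of M — with the rest of income spent on y.
Plugging in: x* = (6·5.88/5)² = 49.7871, y* = 29.0926.
Expenditure on x: 5·49.7871 = 248.9357; share = 0.5927.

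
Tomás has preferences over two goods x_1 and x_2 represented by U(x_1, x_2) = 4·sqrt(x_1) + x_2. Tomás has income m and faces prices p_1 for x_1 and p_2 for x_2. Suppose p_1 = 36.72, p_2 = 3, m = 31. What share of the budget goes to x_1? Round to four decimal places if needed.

share on x_1 = 0.0316

Utility is quasi-linear in x_2; the FOC for x_1 is 2/√x_1 = p_1/p_2.
Thus x_1* = (2·p_2/p_1)² — independent of m — with the rest of income spent on x_2.
Plugging in: x_1* = (2·3/36.72)² = 0.0267, x_2* = 10.0065.
Expenditure on x_1: 36.72·0.0267 = 0.9804; share = 0.0316.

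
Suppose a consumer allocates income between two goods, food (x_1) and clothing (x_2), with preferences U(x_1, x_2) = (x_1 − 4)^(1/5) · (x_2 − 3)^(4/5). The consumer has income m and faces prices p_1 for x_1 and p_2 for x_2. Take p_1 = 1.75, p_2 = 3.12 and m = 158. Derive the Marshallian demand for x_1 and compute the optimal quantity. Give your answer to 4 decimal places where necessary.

x_1* = 20.1874

Let x_1' = x_1−4, x_2' = x_2−3. MRS = (1/4)·x_2'/x_1' = p_1/p_2.
After buying the subsistence bundle (4, 3), a share 0.2 of the remaining income goes to x_1: x_1* = 4 + 0.2·(m − 4p_1 − 3p_2)/p_1.
Discretionary income = 158 − 4·1.75 − 3·3.12 = 141.64; x_1* = 4 + 0.2·141.64/1.75 = 20.1874.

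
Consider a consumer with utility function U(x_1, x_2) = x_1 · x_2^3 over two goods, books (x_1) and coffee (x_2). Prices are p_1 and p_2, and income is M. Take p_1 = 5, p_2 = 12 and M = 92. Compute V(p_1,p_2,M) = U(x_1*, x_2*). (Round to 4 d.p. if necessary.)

MU_x_1/MU_x_2 = (x_2)/(3·x_1); tangency sets this equal to p_1/p_2.
Rearranging, p_2·x_2 = 3·p_1·x_1. Substituting into the budget gives p_1·x_1·(1 + 3) = M.
Demand: x_1*(p_1,p_2,M) = 0.25·M/p_1 and x_2* = 0.75·M/p_2.
At p_1=5, p_2=12, M=92: x_1* = 0.25·92/5 = 4.6, x_2* = 5.75.
Utility at the optimum: U(4.6, 5.75) = 874.5031.

V = 874.5031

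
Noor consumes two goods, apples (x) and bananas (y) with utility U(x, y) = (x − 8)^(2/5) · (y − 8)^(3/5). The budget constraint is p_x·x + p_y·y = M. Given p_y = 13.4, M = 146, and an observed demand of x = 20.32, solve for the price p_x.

p_x = 1

This is Cobb-Douglas in (x−8, y−8): tangency gives 0.4·p_y·(y−8) = 0.6·p_x·(x−8).
Substituting into the budget: x* = 8 + 0.4·(M − 8·p_x − 8·p_y)/p_x, and y* = 8 + 0.6·(…)/p_y.
Set x* = 20.32 in the demand function and solve for p_x: p_x = 1.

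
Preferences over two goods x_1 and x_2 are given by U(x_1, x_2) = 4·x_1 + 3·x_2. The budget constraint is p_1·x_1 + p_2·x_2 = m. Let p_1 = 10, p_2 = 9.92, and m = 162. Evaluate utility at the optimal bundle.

Linear utility — the consumer picks whichever good has higher MU/price: 4/10 = 0.4 vs 3/9.92 = 0.3024.
x_1 gives more utility per dollar, so spend all income on x_1: x_1* = m/p_1, x_2* = 0.
Numerically: x_1* = 16.2, x_2* = 0.
Utility at the optimum: U(16.2, 0) = 64.8.

V = 64.8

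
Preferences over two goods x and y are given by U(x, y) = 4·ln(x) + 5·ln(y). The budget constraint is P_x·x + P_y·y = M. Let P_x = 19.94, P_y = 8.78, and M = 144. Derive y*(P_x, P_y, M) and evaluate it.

Demand: x*(P_x,P_y,M) = 4/9·M/P_x and y* = 5/9·M/P_y.
At P_x=19.94, P_y=8.78, M=144: y* = 5/9·144/8.78 = 9.1116.

y* = 9.1116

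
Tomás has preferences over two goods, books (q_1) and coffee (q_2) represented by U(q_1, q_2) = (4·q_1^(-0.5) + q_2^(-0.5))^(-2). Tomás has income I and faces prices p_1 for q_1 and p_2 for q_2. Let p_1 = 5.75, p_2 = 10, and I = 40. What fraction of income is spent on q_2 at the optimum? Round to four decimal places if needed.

MRS = MU_q_1/MU_q_2 = 4·(q_2/q_1)^(1.5). Set equal to p_1/p_2.
Hence q_2/q_1 = ((1/4)·p_1/p_2)^(1/(1.5)), i.e. raised to the 2/3 power.
With the ratio pinned down, the budget gives q_1* = I/(p_1 + p_2·(q_2/q_1)) and q_2* = (q_2/q_1)·q_1*.
Numerically q_2/q_1 = 0.274413, so q_1* = 40/(5.75 + 10·0.274413) = 4.7091 and q_2* = 0.274413·4.7091 = 1.2922.
Expenditure on q_2: 10·1.2922 = 12.9225; share = 0.3231.

share on q_2 = 0.3231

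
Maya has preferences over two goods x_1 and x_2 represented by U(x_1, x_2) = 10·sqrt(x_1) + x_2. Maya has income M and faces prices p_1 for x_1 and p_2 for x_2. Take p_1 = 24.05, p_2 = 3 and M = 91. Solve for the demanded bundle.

x_1* = 0.389, x_2* = 27.2148

Set MRS = p_1/p_2: 5·x_1^(−1/2) = p_1/p_2.
Solve: √x_1 = 5·p_2/p_1, so x_1*(p_1,p_2) = (5·p_2/p_1)², and x_2* = (M − p_1·x_1*)/p_2.
Plugging in: x_1* = (5·3/24.05)² = 0.389, x_2* = 27.2148.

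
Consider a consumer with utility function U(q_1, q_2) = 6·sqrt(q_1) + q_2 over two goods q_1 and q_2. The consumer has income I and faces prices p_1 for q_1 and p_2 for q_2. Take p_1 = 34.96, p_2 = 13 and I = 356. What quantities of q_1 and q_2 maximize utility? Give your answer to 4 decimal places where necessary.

Set MRS = p_1/p_2: 3·q_1^(−1/2) = p_1/p_2.
Thus q_1* = (3·p_2/p_1)² — independent of I — with the rest of income spent on q_2.
Plugging in: q_1* = (3·13/34.96)² = 1.2445, q_2* = 24.0379.

q_1* = 1.2445, q_2* = 24.0379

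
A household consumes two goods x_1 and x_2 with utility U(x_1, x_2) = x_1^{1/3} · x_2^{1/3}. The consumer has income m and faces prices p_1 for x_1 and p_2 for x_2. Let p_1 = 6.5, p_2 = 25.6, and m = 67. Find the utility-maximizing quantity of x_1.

x_1* = 5.1538

At p_1=6.5, p_2=25.6, m=67: x_1* = 0.5·67/6.5 = 5.1538.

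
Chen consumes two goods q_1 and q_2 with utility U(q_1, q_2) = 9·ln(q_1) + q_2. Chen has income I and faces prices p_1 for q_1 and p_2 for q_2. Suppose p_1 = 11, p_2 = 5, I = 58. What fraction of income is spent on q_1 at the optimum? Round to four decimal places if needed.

Set MRS = p_1/p_2: (9/q_1)/1 = p_1/p_2.
So q_1*(p_1,p_2) = 9·p_2/p_1, independent of income; and q_2* = (I − 9·p_2)/p_2.
At the given prices: q_1* = 9·5/11 = 4.0909, and q_2* = 2.6.
Expenditure on q_1: 11·4.0909 = 45; share = 0.7759.

share on q_1 = 0.7759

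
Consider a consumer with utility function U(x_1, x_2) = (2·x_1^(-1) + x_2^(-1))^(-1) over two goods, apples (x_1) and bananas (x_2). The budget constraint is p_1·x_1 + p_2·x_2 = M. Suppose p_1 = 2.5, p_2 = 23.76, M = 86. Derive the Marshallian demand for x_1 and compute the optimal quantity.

From the CES first-order condition, 2·(x_2/x_1)^(2) = p_1/p_2.
Hence x_2/x_1 = ((1/2)·p_1/p_2)^(1/(2)), i.e. raised to the 0.5 power.
Substitute x_2 = (x_2/x_1)·x_1 into the budget: x_1* = M/(p_1 + p_2·(x_2/x_1)).
Numerically x_2/x_1 = 0.229367, so x_1* = 86/(2.5 + 23.76·0.229367) = 10.8179.

x_1* = 10.8179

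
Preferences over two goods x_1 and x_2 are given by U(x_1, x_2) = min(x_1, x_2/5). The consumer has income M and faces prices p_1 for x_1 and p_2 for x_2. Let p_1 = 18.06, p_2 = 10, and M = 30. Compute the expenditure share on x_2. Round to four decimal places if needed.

share on x_2 = 0.7346

With perfect complements, no substitution: consume in ratio x_1:x_2 = 1:5.
Budget: p_1·x_1 + p_2·5·x_1 = M, so (p_1 + 5·p_2)·x_1 = M.
Demand: x_1*(p_1,p_2,M) = M/(p_1 + 5·p_2), x_2* = 5·M/(p_1 + 5·p_2).
Here 18.06 + 5·10 = 68.06, giving x_1* = 0.4408 and x_2* = 2.2039.
Expenditure on x_2: 10·2.2039 = 22.0394; share = 0.7346.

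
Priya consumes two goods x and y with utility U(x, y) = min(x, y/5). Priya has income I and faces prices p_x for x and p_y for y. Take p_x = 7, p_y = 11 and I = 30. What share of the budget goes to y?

With perfect complements, no substitution: consume in ratio x:y = 1:5.
Budget: p_x·x + p_y·5·x = I, so (p_x + 5·p_y)·x = I.
Demand: x*(p_x,p_y,I) = I/(p_x + 5·p_y), y* = 5·I/(p_x + 5·p_y).
Here 7 + 5·11 = 62, giving x* = 0.4839 and y* = 2.4194.
Expenditure on y: 11·2.4194 = 26.6129; share = 0.8871.

share on y = 0.8871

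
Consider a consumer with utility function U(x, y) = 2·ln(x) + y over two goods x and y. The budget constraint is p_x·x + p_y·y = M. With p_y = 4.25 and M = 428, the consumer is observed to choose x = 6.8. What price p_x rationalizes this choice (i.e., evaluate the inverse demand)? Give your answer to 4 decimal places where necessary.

Set MRS = p_x/p_y: (2/x)/1 = p_x/p_y.
So x*(p_x,p_y) = 2·p_y/p_x, independent of income; and y* = (M − 2·p_y)/p_y.
Set x* = 6.8 in the demand function and solve for p_x: p_x = 1.25.

p_x = 1.25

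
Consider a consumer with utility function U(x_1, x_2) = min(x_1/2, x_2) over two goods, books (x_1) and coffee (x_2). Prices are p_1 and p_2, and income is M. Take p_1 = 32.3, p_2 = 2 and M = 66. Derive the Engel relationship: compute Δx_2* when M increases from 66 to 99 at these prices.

Δx_2* = 0.4955

Leontief preferences: the optimum is at the kink where x_1/2 = x_2/1, i.e. x_2 = (1/2)·x_1.
Budget: p_1·x_1 + p_2·(1/2)·x_1 = M, so (2·p_1 + p_2)·x_1 = 2·M.
Demand: x_1*(p_1,p_2,M) = 2·M/(2·p_1 + p_2), x_2* = M/(2·p_1 + p_2).
Here 2·32.3 + 2 = 66.6, giving x_2* = 0.991.
At M' = 99: x_2* = 1.4865. Change: 1.4865 − 0.991 = 0.4955.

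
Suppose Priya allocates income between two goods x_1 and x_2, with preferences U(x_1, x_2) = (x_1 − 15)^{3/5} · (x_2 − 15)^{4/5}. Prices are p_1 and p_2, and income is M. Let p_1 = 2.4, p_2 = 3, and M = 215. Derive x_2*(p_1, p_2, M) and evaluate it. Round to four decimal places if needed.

x_2* = 40.5238

This is Cobb-Douglas in (x_1−15, x_2−15): tangency gives 0.6·p_2·(x_2−15) = 0.8·p_1·(x_1−15).
Substituting into the budget: x_1* = 15 + 3/7·(M − 15·p_1 − 15·p_2)/p_1, and x_2* = 15 + 4/7·(…)/p_2.
Discretionary income = 215 − 15·2.4 − 15·3 = 134; x_2* = 15 + 4/7·134/3 = 40.5238.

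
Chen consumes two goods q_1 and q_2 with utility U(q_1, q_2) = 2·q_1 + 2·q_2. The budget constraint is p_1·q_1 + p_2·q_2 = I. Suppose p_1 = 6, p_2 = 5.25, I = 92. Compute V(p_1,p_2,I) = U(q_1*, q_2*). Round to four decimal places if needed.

V = 35.0476

Perfect substitutes: compare marginal utility per dollar. 2/p_1 vs 2/p_2 → 0.3333 vs 0.381.
q_2 gives more utility per dollar, so spend all income on q_2: q_2* = I/p_2, q_1* = 0.
Numerically: q_1* = 0, q_2* = 17.5238.
Utility at the optimum: U(0, 17.5238) = 35.0476.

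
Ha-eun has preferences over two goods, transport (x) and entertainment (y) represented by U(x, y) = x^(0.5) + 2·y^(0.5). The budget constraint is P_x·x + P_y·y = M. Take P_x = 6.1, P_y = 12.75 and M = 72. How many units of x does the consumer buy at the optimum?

x* = 4.0509

Numerically y/x = 0.915586, so x* = 72/(6.1 + 12.75·0.915586) = 4.0509.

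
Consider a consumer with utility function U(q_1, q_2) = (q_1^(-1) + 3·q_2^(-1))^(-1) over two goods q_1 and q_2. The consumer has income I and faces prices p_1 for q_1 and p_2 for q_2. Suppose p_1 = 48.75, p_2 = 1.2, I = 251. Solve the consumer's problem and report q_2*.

MU_q_1 ∝ q_1^(-2), MU_q_2 ∝ 3·q_2^(-2), so MRS = (1/3)·(q_2/q_1)^(2) = p_1/p_2.
Hence q_2/q_1 = (3·p_1/p_2)^(1/(2)), i.e. raised to the 0.5 power.
With the ratio pinned down, the budget gives q_1* = I/(p_1 + p_2·(q_2/q_1)) and q_2* = (q_2/q_1)·q_1*.
Numerically q_2/q_1 = 11.039701, so q_1* = 251/(48.75 + 1.2·11.039701) = 4.0485 and q_2* = 11.039701·4.0485 = 44.6947.

q_2* = 44.6947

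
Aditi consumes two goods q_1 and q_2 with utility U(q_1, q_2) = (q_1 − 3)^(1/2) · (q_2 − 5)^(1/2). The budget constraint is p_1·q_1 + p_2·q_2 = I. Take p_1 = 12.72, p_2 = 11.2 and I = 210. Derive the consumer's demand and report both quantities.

Let q_1' = q_1−3, q_2' = q_2−5. MRS = q_2'/q_1' = p_1/p_2.
After buying the subsistence bundle (3, 5), a share 0.5 of the remaining income goes to q_1: q_1* = 3 + 0.5·(I − 3p_1 − 5p_2)/p_1.
Discretionary income = 210 − 3·12.72 − 5·11.2 = 115.84; q_1* = 3 + 0.5·115.84/12.72 = 7.5535; q_2* = 5 + 0.5·115.84/11.2 = 10.1714.

q_1* = 7.5535, q_2* = 10.1714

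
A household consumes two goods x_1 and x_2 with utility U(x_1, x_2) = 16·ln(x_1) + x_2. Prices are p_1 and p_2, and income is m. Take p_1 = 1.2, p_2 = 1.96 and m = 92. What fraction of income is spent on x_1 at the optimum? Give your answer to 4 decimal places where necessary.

share on x_1 = 0.3409

Set MRS = p_1/p_2: (16/x_1)/1 = p_1/p_2.
So x_1*(p_1,p_2) = 16·p_2/p_1, independent of income; and x_2* = (m − 16·p_2)/p_2.
At the given prices: x_1* = 16·1.96/1.2 = 26.1333, and x_2* = 30.9388.
Expenditure on x_1: 1.2·26.1333 = 31.36; share = 0.3409.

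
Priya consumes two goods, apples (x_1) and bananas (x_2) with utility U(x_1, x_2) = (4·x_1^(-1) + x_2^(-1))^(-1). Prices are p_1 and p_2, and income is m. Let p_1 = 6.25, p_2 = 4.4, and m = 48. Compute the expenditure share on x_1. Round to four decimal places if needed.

From the CES first-order condition, 4·(x_2/x_1)^(2) = p_1/p_2.
Solve for the ratio: x_2/x_1 = [(1/4)·p_1/p_2]^(0.5).
Substitute x_2 = (x_2/x_1)·x_1 into the budget: x_1* = m/(p_1 + p_2·(x_2/x_1)).
Numerically x_2/x_1 = 0.595914, so x_1* = 48/(6.25 + 4.4·0.595914) = 5.4103 and x_2* = 0.595914·5.4103 = 3.2241.
Expenditure on x_1: 6.25·5.4103 = 33.8142; share = 0.7045.

share on x_1 = 0.7045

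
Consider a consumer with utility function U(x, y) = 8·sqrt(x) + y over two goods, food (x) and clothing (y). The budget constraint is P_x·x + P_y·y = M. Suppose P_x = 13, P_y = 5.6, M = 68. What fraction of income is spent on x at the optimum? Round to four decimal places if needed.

Solve: √x = 4·P_y/P_x, so x*(P_x,P_y) = (4·P_y/P_x)², and y* = (M − P_x·x*)/P_y.
Plugging in: x* = (4·5.6/13)² = 2.969, y* = 5.2505.
Expenditure on x: 13·2.969 = 38.5969; share = 0.5676.

share on x = 0.5676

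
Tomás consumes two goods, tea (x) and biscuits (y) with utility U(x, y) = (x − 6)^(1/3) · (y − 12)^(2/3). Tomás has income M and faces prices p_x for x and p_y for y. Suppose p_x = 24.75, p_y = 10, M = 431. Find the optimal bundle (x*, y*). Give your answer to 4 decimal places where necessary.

x* = 8.1886, y* = 22.8333

This is Cobb-Douglas in (x−6, y−12): tangency gives 1/3·p_y·(y−12) = 2/3·p_x·(x−6).
After buying the subsistence bundle (6, 12), a share 1/3 of the remaining income goes to x: x* = 6 + 1/3·(M − 6p_x − 12p_y)/p_x.
Discretionary income = 431 − 6·24.75 − 12·10 = 162.5; x* = 6 + 1/3·162.5/24.75 = 8.1886; y* = 12 + 2/3·162.5/10 = 22.8333.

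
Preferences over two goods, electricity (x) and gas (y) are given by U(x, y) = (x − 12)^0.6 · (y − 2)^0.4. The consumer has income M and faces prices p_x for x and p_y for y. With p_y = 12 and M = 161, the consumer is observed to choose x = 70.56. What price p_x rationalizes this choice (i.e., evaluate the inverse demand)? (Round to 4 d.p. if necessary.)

p_x = 1.25

MRS = (3/2)·(y−2)/(x−12). Tangency with p_x/p_y gives y−2 = (2/3)·(p_x/p_y)·(x−12).
After buying the subsistence bundle (12, 2), a share 0.6 of the remaining income goes to x: x* = 12 + 0.6·(M − 12p_x − 2p_y)/p_x.
Set x* = 70.56 in the demand function and solve for p_x: p_x = 1.25.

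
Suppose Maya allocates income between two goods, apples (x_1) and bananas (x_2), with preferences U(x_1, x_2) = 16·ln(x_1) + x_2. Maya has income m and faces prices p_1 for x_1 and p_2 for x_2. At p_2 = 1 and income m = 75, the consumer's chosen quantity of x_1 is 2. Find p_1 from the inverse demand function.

p_1 = 8

MU_x_1 = 16/x_1, MU_x_2 = 1. Tangency: 16/x_1 = p_1/p_2.
So x_1*(p_1,p_2) = 16·p_2/p_1, independent of income; and x_2* = (m − 16·p_2)/p_2.
Set x_1* = 2 in the demand function and solve for p_1: p_1 = 8.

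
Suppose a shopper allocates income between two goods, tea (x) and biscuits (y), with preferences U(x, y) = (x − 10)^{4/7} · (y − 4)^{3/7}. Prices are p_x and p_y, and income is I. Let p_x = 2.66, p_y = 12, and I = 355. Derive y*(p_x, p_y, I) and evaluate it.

MRS = (4/3)·(y−4)/(x−10). Tangency with p_x/p_y gives y−4 = (3/4)·(p_x/p_y)·(x−10).
Substituting into the budget: x* = 10 + 4/7·(I − 10·p_x − 4·p_y)/p_x, and y* = 4 + 3/7·(…)/p_y.
Discretionary income = 355 − 10·2.66 − 4·12 = 280.4; y* = 4 + 3/7·280.4/12 = 14.0143.

y* = 14.0143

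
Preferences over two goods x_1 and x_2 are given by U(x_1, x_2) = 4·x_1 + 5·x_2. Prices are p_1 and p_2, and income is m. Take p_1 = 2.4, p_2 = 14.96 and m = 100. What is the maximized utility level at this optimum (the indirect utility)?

V = 166.6667

Linear utility — the consumer picks whichever good has higher MU/price: 4/2.4 = 1.6667 vs 5/14.96 = 0.3342.
x_1 gives more utility per dollar, so spend all income on x_1: x_1* = m/p_1, x_2* = 0.
Numerically: x_1* = 41.6667, x_2* = 0.
Utility at the optimum: U(41.6667, 0) = 166.6667.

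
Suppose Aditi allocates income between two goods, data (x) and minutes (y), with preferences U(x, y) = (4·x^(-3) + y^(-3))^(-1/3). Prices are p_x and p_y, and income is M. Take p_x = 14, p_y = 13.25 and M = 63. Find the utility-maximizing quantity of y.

y* = 1.922

MRS = MU_x/MU_y = 4·(y/x)^(4). Set equal to p_x/p_y.
Hence y/x = ((1/4)·p_x/p_y)^(1/(4)), i.e. raised to the 0.25 power.
With the ratio pinned down, the budget gives x* = M/(p_x + p_y·(y/x)) and y* = (y/x)·x*.
Numerically y/x = 0.716907, so x* = 63/(14 + 13.25·0.716907) = 2.681 and y* = 0.716907·2.681 = 1.922.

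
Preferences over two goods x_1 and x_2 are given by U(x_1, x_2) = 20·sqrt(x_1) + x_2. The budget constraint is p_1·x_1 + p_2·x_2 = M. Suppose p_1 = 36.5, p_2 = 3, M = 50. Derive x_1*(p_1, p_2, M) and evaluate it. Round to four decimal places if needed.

Utility is quasi-linear in x_2; the FOC for x_1 is 10/√x_1 = p_1/p_2.
Solve: √x_1 = 10·p_2/p_1, so x_1*(p_1,p_2) = (10·p_2/p_1)², and x_2* = (M − p_1·x_1*)/p_2.
Plugging in: x_1* = (10·3/36.5)² = 0.6755.

x_1* = 0.6755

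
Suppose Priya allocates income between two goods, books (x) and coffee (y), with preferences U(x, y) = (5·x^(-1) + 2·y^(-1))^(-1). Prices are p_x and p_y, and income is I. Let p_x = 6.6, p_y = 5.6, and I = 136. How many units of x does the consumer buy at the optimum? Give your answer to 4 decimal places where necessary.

MRS = MU_x/MU_y = (5/2)·(y/x)^(2). Set equal to p_x/p_y.
Solve for the ratio: y/x = [(2/5)·p_x/p_y]^(0.5).
With the ratio pinned down, the budget gives x* = I/(p_x + p_y·(y/x)) and y* = (y/x)·x*.
Numerically y/x = 0.686607, so x* = 136/(6.6 + 5.6·0.686607) = 13.0206.

x* = 13.0206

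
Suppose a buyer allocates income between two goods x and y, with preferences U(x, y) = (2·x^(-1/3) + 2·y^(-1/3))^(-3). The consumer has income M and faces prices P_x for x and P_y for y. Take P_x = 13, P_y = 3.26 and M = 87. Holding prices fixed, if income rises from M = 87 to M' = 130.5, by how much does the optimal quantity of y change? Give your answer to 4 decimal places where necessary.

MU_x ∝ 2·x^(-4/3), MU_y ∝ 2·y^(-4/3), so MRS = (y/x)^(4/3) = P_x/P_y.
Solve for the ratio: y/x = [P_x/P_y]^(0.75).
Substitute y = (y/x)·x into the budget: x* = M/(P_x + P_y·(y/x)).
Numerically y/x = 2.821918, so x* = 87/(13 + 3.26·2.821918) = 3.919 and y* = 2.821918·3.919 = 11.0591.
At M' = 130.5: y* = 16.5887. Change: 16.5887 − 11.0591 = 5.5296.

Δy* = 5.5296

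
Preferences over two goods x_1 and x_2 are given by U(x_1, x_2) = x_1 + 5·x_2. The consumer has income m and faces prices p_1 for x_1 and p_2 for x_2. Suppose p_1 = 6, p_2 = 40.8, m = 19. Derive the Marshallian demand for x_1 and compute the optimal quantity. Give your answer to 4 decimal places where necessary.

Numerically: x_1* = 3.1667, x_2* = 0.

x_1* = 3.1667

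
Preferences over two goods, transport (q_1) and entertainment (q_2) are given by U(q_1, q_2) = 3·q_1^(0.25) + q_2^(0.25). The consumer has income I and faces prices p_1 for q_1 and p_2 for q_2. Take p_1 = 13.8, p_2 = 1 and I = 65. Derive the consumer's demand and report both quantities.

MU_q_1 ∝ 3·q_1^(-0.75), MU_q_2 ∝ q_2^(-0.75), so MRS = 3·(q_2/q_1)^(0.75) = p_1/p_2.
Hence q_2/q_1 = ((1/3)·p_1/p_2)^(1/(0.75)), i.e. raised to the 4/3 power.
With the ratio pinned down, the budget gives q_1* = I/(p_1 + p_2·(q_2/q_1)) and q_2* = (q_2/q_1)·q_1*.
Numerically q_2/q_1 = 7.650276, so q_1* = 65/(13.8 + 1·7.650276) = 3.0303 and q_2* = 7.650276·3.0303 = 23.1824.

q_1* = 3.0303, q_2* = 23.1824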